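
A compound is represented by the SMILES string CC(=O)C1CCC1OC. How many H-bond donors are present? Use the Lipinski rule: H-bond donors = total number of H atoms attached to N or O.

Donors: find every N or O and count the H atoms it carries.
  atom 3 (O): bond orders sum to 2 → 0 H
  atom 8 (O): bond orders sum to 2 → 0 H
Lipinski HBD = 0.

0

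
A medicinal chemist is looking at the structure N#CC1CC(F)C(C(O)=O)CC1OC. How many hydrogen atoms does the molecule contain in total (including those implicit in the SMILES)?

Walk through each heavy atom and fill implicit hydrogens from standard valence (C 4, N 3, O 2, S 2, halogen 1):
  atom 1: N, bond orders sum to 3 (valence 3) → 0 H
  atom 2: C, bond orders sum to 4 (valence 4) → 0 H
  atom 3: C, bond orders sum to 3 (valence 4) → 1 H
  atom 4: C, bond orders sum to 2 (valence 4) → 2 H
  atom 5: C, bond orders sum to 3 (valence 4) → 1 H
  atom 6: F (halogen, monovalent) → 0 H
  atom 7: C, bond orders sum to 3 (valence 4) → 1 H
  atom 8: C, bond orders sum to 4 (valence 4) → 0 H
  atom 9: O, bond orders sum to 1 (valence 2) → 1 H
  atom 10: O, bond orders sum to 2 (valence 2) → 0 H
  atom 11: C, bond orders sum to 2 (valence 4) → 2 H
  atom 12: C, bond orders sum to 3 (valence 4) → 1 H
  atom 13: O, bond orders sum to 2 (valence 2) → 0 H
  atom 14: C, bond orders sum to 1 (valence 4) → 3 H
Total hydrogens: 12.

12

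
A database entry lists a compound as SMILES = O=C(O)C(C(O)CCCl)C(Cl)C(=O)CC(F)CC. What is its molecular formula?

C11H17Cl2FO4

Walk through each heavy atom and fill implicit hydrogens from standard valence (C 4, N 3, O 2, S 2, halogen 1):
  atom 1: O, bond orders sum to 2 (valence 2) → 0 H
  atom 2: C, bond orders sum to 4 (valence 4) → 0 H
  atom 3: O, bond orders sum to 1 (valence 2) → 1 H
  atom 4: C, bond orders sum to 3 (valence 4) → 1 H
  atom 5: C, bond orders sum to 3 (valence 4) → 1 H
  atom 6: O, bond orders sum to 1 (valence 2) → 1 H
  atom 7: C, bond orders sum to 2 (valence 4) → 2 H
  atom 8: C, bond orders sum to 2 (valence 4) → 2 H
  atom 9: Cl (halogen, monovalent) → 0 H
  atom 10: C, bond orders sum to 3 (valence 4) → 1 H
  atom 11: Cl (halogen, monovalent) → 0 H
  atom 12: C, bond orders sum to 4 (valence 4) → 0 H
  atom 13: O, bond orders sum to 2 (valence 2) → 0 H
  atom 14: C, bond orders sum to 2 (valence 4) → 2 H
  atom 15: C, bond orders sum to 3 (valence 4) → 1 H
  atom 16: F (halogen, monovalent) → 0 H
  atom 17: C, bond orders sum to 2 (valence 4) → 2 H
  atom 18: C, bond orders sum to 1 (valence 4) → 3 H
Totals → C:11, H:17, Cl:2, F:1, O:4.
In Hill order: C11H17Cl2FO4.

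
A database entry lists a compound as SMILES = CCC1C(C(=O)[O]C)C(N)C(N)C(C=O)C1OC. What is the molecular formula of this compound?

Walk through each heavy atom and fill implicit hydrogens from standard valence (C 4, N 3, O 2, S 2, halogen 1):
  atom 1: C, bond orders sum to 1 (valence 4) → 3 H
  atom 2: C, bond orders sum to 2 (valence 4) → 2 H
  atom 3: C, bond orders sum to 3 (valence 4) → 1 H
  atom 4: C, bond orders sum to 3 (valence 4) → 1 H
  atom 5: C, bond orders sum to 4 (valence 4) → 0 H
  atom 6: O, bond orders sum to 2 (valence 2) → 0 H
  atom 7: O with explicit H count 0
  atom 8: C, bond orders sum to 1 (valence 4) → 3 H
  atom 9: C, bond orders sum to 3 (valence 4) → 1 H
  atom 10: N, bond orders sum to 1 (valence 3) → 2 H
  atom 11: C, bond orders sum to 3 (valence 4) → 1 H
  atom 12: N, bond orders sum to 1 (valence 3) → 2 H
  atom 13: C, bond orders sum to 3 (valence 4) → 1 H
  atom 14: C, bond orders sum to 3 (valence 4) → 1 H
  atom 15: O, bond orders sum to 2 (valence 2) → 0 H
  atom 16: C, bond orders sum to 3 (valence 4) → 1 H
  atom 17: O, bond orders sum to 2 (valence 2) → 0 H
  atom 18: C, bond orders sum to 1 (valence 4) → 3 H
Totals → C:12, H:22, N:2, O:4.
In Hill order: C12H22N2O4.

C12H22N2O4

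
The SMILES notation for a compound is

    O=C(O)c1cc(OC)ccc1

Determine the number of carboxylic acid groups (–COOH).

1

The carboxylic acid motif appears at heavy-atom position 2 in the SMILES.
Other groups present: 1 ether.
Carboxylic acid count: 1.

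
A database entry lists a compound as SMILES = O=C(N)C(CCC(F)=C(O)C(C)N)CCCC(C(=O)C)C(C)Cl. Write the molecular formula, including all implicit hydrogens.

Walk through each heavy atom and fill implicit hydrogens from standard valence (C 4, N 3, O 2, S 2, halogen 1):
  atom 1: O, bond orders sum to 2 (valence 2) → 0 H
  atom 2: C, bond orders sum to 4 (valence 4) → 0 H
  atom 3: N, bond orders sum to 1 (valence 3) → 2 H
  atom 4: C, bond orders sum to 3 (valence 4) → 1 H
  atom 5: C, bond orders sum to 2 (valence 4) → 2 H
  atom 6: C, bond orders sum to 2 (valence 4) → 2 H
  atom 7: C, bond orders sum to 4 (valence 4) → 0 H
  atom 8: F (halogen, monovalent) → 0 H
  atom 9: C, bond orders sum to 4 (valence 4) → 0 H
  atom 10: O, bond orders sum to 1 (valence 2) → 1 H
  atom 11: C, bond orders sum to 3 (valence 4) → 1 H
  atom 12: C, bond orders sum to 1 (valence 4) → 3 H
  atom 13: N, bond orders sum to 1 (valence 3) → 2 H
  atom 14: C, bond orders sum to 2 (valence 4) → 2 H
  atom 15: C, bond orders sum to 2 (valence 4) → 2 H
  atom 16: C, bond orders sum to 2 (valence 4) → 2 H
  atom 17: C, bond orders sum to 3 (valence 4) → 1 H
  atom 18: C, bond orders sum to 4 (valence 4) → 0 H
  atom 19: O, bond orders sum to 2 (valence 2) → 0 H
  atom 20: C, bond orders sum to 1 (valence 4) → 3 H
  atom 21: C, bond orders sum to 3 (valence 4) → 1 H
  atom 22: C, bond orders sum to 1 (valence 4) → 3 H
  atom 23: Cl (halogen, monovalent) → 0 H
Totals → C:16, H:28, Cl:1, F:1, N:2, O:3.

C16H28ClFN2O3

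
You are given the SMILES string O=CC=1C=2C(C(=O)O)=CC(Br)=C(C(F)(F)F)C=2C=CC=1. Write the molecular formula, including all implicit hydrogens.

C13H6BrF3O3

Walk through each heavy atom and fill implicit hydrogens from standard valence (C 4, N 3, O 2, S 2, halogen 1):
  atom 1: O, bond orders sum to 2 (valence 2) → 0 H
  atom 2: C, bond orders sum to 3 (valence 4) → 1 H
  atom 3: C, bond orders sum to 4 (valence 4) → 0 H
  atom 4: C, bond orders sum to 4 (valence 4) → 0 H
  atom 5: C, bond orders sum to 4 (valence 4) → 0 H
  atom 6: C, bond orders sum to 4 (valence 4) → 0 H
  atom 7: O, bond orders sum to 2 (valence 2) → 0 H
  atom 8: O, bond orders sum to 1 (valence 2) → 1 H
  atom 9: C, bond orders sum to 3 (valence 4) → 1 H
  atom 10: C, bond orders sum to 4 (valence 4) → 0 H
  atom 11: Br (halogen, monovalent) → 0 H
  atom 12: C, bond orders sum to 4 (valence 4) → 0 H
  atom 13: C, bond orders sum to 4 (valence 4) → 0 H
  atom 14: F (halogen, monovalent) → 0 H
  atom 15: F (halogen, monovalent) → 0 H
  atom 16: F (halogen, monovalent) → 0 H
  atom 17: C, bond orders sum to 4 (valence 4) → 0 H
  atom 18: C, bond orders sum to 3 (valence 4) → 1 H
  atom 19: C, bond orders sum to 3 (valence 4) → 1 H
  atom 20: C, bond orders sum to 3 (valence 4) → 1 H
Totals → C:13, H:6, Br:1, F:3, O:3.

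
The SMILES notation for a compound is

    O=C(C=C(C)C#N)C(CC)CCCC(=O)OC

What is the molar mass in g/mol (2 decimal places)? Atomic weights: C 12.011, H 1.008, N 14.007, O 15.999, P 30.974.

237.30 g/mol

First, the molecular formula is C13H19NO3 (counting implicit H from valence).
  C: 13 × 12.011 = 156.143
  H: 19 × 1.008 = 19.152
  N: 1 × 14.007 = 14.007
  O: 3 × 15.999 = 47.997
Sum: 13×12.011 + 19×1.008 + 1×14.007 + 3×15.999 = 237.299 → 237.30 g/mol.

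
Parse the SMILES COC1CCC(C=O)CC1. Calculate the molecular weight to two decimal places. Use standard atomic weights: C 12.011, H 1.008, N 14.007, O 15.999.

First, the molecular formula is C8H14O2 (counting implicit H from valence).
  C: 8 × 12.011 = 96.088
  H: 14 × 1.008 = 14.112
  O: 2 × 15.999 = 31.998
Sum: 8×12.011 + 14×1.008 + 2×15.999 = 142.198 → 142.20 g/mol.

142.20 g/mol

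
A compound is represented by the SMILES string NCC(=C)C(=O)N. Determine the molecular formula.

Walk through each heavy atom and fill implicit hydrogens from standard valence (C 4, N 3, O 2, S 2, halogen 1):
  atom 1: N, bond orders sum to 1 (valence 3) → 2 H
  atom 2: C, bond orders sum to 2 (valence 4) → 2 H
  atom 3: C, bond orders sum to 4 (valence 4) → 0 H
  atom 4: C, bond orders sum to 2 (valence 4) → 2 H
  atom 5: C, bond orders sum to 4 (valence 4) → 0 H
  atom 6: O, bond orders sum to 2 (valence 2) → 0 H
  atom 7: N, bond orders sum to 1 (valence 3) → 2 H
Totals → C:4, H:8, N:2, O:1.
In Hill order: C4H8N2O.

C4H8N2O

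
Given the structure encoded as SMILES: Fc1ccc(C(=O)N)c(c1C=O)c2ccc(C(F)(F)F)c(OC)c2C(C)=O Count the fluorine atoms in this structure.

Scan the SMILES for F atoms (remember two-letter symbols like Cl and Br are single atoms).
Fluorine count: 4.

4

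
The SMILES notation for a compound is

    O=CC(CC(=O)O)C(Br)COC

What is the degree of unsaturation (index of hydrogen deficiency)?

Degree of unsaturation = (number of rings) + (number of π bonds).
Ring closures in the SMILES: 0.
π bonds: 2 double bonds (each 1 DoU) → 2 DoU from unsaturation.
Total DoU = 0 + 2 = 2.

2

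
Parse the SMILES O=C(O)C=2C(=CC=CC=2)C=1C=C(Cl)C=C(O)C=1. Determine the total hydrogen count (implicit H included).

9

Walk through each heavy atom and fill implicit hydrogens from standard valence (C 4, N 3, O 2, S 2, halogen 1):
  atom 1: O, bond orders sum to 2 (valence 2) → 0 H
  atom 2: C, bond orders sum to 4 (valence 4) → 0 H
  atom 3: O, bond orders sum to 1 (valence 2) → 1 H
  atom 4: C, bond orders sum to 4 (valence 4) → 0 H
  atom 5: C, bond orders sum to 4 (valence 4) → 0 H
  atom 6: C, bond orders sum to 3 (valence 4) → 1 H
  atom 7: C, bond orders sum to 3 (valence 4) → 1 H
  atom 8: C, bond orders sum to 3 (valence 4) → 1 H
  atom 9: C, bond orders sum to 3 (valence 4) → 1 H
  atom 10: C, bond orders sum to 4 (valence 4) → 0 H
  atom 11: C, bond orders sum to 3 (valence 4) → 1 H
  atom 12: C, bond orders sum to 4 (valence 4) → 0 H
  atom 13: Cl (halogen, monovalent) → 0 H
  atom 14: C, bond orders sum to 3 (valence 4) → 1 H
  atom 15: C, bond orders sum to 4 (valence 4) → 0 H
  atom 16: O, bond orders sum to 1 (valence 2) → 1 H
  atom 17: C, bond orders sum to 3 (valence 4) → 1 H
Total hydrogens: 9.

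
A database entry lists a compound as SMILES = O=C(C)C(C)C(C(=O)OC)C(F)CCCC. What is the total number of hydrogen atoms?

Walk through each heavy atom and fill implicit hydrogens from standard valence (C 4, N 3, O 2, S 2, halogen 1):
  atom 1: O, bond orders sum to 2 (valence 2) → 0 H
  atom 2: C, bond orders sum to 4 (valence 4) → 0 H
  atom 3: C, bond orders sum to 1 (valence 4) → 3 H
  atom 4: C, bond orders sum to 3 (valence 4) → 1 H
  atom 5: C, bond orders sum to 1 (valence 4) → 3 H
  atom 6: C, bond orders sum to 3 (valence 4) → 1 H
  atom 7: C, bond orders sum to 4 (valence 4) → 0 H
  atom 8: O, bond orders sum to 2 (valence 2) → 0 H
  atom 9: O, bond orders sum to 2 (valence 2) → 0 H
  atom 10: C, bond orders sum to 1 (valence 4) → 3 H
  atom 11: C, bond orders sum to 3 (valence 4) → 1 H
  atom 12: F (halogen, monovalent) → 0 H
  atom 13: C, bond orders sum to 2 (valence 4) → 2 H
  atom 14: C, bond orders sum to 2 (valence 4) → 2 H
  atom 15: C, bond orders sum to 2 (valence 4) → 2 H
  atom 16: C, bond orders sum to 1 (valence 4) → 3 H
Total hydrogens: 21.

21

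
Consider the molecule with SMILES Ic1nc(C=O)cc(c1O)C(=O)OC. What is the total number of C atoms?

8

Count every carbon token in the SMILES (each C, including those in ring-closure positions and inside branches).
Carbon count: 8.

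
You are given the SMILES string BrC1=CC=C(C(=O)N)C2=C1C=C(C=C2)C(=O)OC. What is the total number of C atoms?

Count every carbon token in the SMILES (each C, including those in ring-closure positions and inside branches).
Carbon count: 13.

13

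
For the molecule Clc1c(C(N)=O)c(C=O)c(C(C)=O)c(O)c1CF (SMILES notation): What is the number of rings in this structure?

1

In SMILES, each pair of matching ring-closure digits denotes one ring-closing bond; the number of such bonds equals the number of independent rings.
Ring-closure bonds here: 1.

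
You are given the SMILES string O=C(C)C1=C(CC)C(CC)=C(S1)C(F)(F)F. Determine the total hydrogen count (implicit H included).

Walk through each heavy atom and fill implicit hydrogens from standard valence (C 4, N 3, O 2, S 2, halogen 1):
  atom 1: O, bond orders sum to 2 (valence 2) → 0 H
  atom 2: C, bond orders sum to 4 (valence 4) → 0 H
  atom 3: C, bond orders sum to 1 (valence 4) → 3 H
  atom 4: C, bond orders sum to 4 (valence 4) → 0 H
  atom 5: C, bond orders sum to 4 (valence 4) → 0 H
  atom 6: C, bond orders sum to 2 (valence 4) → 2 H
  atom 7: C, bond orders sum to 1 (valence 4) → 3 H
  atom 8: C, bond orders sum to 4 (valence 4) → 0 H
  atom 9: C, bond orders sum to 2 (valence 4) → 2 H
  atom 10: C, bond orders sum to 1 (valence 4) → 3 H
  atom 11: C, bond orders sum to 4 (valence 4) → 0 H
  atom 12: S, bond orders sum to 2 (valence 2) → 0 H
  atom 13: C, bond orders sum to 4 (valence 4) → 0 H
  atom 14: F (halogen, monovalent) → 0 H
  atom 15: F (halogen, monovalent) → 0 H
  atom 16: F (halogen, monovalent) → 0 H
Total hydrogens: 13.

13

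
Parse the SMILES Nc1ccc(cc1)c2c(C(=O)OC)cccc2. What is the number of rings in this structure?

In SMILES, each pair of matching ring-closure digits denotes one ring-closing bond; the number of such bonds equals the number of independent rings.
Ring-closure bonds here: 2.

2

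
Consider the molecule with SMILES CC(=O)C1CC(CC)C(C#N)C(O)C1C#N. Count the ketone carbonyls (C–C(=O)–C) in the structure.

The ketone motif appears at heavy-atom position 2 in the SMILES.
Other groups present: 1 hydroxyl, 2 nitrile.
Ketone count: 1.

1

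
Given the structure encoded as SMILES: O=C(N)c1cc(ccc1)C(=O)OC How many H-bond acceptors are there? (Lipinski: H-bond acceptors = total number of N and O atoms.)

N atoms: 1; O atoms: 3.
Lipinski HBA = 1 + 3 = 4.

4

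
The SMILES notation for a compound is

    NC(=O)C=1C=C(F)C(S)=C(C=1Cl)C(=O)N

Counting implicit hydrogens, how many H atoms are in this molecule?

6

Walk through each heavy atom and fill implicit hydrogens from standard valence (C 4, N 3, O 2, S 2, halogen 1):
  atom 1: N, bond orders sum to 1 (valence 3) → 2 H
  atom 2: C, bond orders sum to 4 (valence 4) → 0 H
  atom 3: O, bond orders sum to 2 (valence 2) → 0 H
  atom 4: C, bond orders sum to 4 (valence 4) → 0 H
  atom 5: C, bond orders sum to 3 (valence 4) → 1 H
  atom 6: C, bond orders sum to 4 (valence 4) → 0 H
  atom 7: F (halogen, monovalent) → 0 H
  atom 8: C, bond orders sum to 4 (valence 4) → 0 H
  atom 9: S, bond orders sum to 1 (valence 2) → 1 H
  atom 10: C, bond orders sum to 4 (valence 4) → 0 H
  atom 11: C, bond orders sum to 4 (valence 4) → 0 H
  atom 12: Cl (halogen, monovalent) → 0 H
  atom 13: C, bond orders sum to 4 (valence 4) → 0 H
  atom 14: O, bond orders sum to 2 (valence 2) → 0 H
  atom 15: N, bond orders sum to 1 (valence 3) → 2 H
Total hydrogens: 6.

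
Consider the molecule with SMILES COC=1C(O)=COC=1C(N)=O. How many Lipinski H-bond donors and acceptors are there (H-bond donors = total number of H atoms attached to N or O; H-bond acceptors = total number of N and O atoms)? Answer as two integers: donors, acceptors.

3, 5

Donors: find every N or O and count the H atoms it carries.
  atom 2 (O): bond orders sum to 2 → 0 H
  atom 5 (O): bond orders sum to 1 → 1 H
  atom 7 (O): bond orders sum to 2 → 0 H
  atom 10 (N): bond orders sum to 1 → 2 H
  atom 11 (O): bond orders sum to 2 → 0 H
Lipinski HBD = 3.
Acceptors: N atoms = 1, O atoms = 4 → HBA = 5.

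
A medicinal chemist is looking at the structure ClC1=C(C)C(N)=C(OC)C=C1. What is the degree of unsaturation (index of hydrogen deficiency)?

4

Molecular formula: C8H10ClNO.
DoU = (2C + 2 + N − H − X) / 2, where X is the halogen count and O/S are ignored.
    = (2·8 + 2 + 1 − 10 − 1) / 2 = 8 / 2 = 4.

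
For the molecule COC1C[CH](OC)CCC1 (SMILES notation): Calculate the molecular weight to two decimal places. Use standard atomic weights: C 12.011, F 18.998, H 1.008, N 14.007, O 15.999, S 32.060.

First, the molecular formula is C8H16O2 (counting implicit H from valence).
  C: 8 × 12.011 = 96.088
  H: 16 × 1.008 = 16.128
  O: 2 × 15.999 = 31.998
Sum: 8×12.011 + 16×1.008 + 2×15.999 = 144.214 → 144.21 g/mol.

144.21 g/mol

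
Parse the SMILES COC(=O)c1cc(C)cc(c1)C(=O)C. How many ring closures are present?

1

In SMILES, each pair of matching ring-closure digits denotes one ring-closing bond; the number of such bonds equals the number of independent rings.
Ring-closure bonds here: 1.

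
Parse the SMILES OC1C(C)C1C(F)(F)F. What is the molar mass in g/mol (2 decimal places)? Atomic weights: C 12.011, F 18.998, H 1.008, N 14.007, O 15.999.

First, the molecular formula is C5H7F3O (counting implicit H from valence).
  C: 5 × 12.011 = 60.055
  F: 3 × 18.998 = 56.994
  H: 7 × 1.008 = 7.056
  O: 1 × 15.999 = 15.999
Sum: 5×12.011 + 3×18.998 + 7×1.008 + 1×15.999 = 140.104 → 140.10 g/mol.

140.10 g/mol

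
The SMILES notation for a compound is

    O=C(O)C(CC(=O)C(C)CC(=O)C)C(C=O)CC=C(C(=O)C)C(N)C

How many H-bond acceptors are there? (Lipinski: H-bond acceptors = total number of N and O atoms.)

7

N atoms: 1; O atoms: 6.
Lipinski HBA = 1 + 6 = 7.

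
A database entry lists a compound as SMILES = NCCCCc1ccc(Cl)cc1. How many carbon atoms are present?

10

Count every carbon token in the SMILES (each C, including those in ring-closure positions and inside branches).
Carbon count: 10.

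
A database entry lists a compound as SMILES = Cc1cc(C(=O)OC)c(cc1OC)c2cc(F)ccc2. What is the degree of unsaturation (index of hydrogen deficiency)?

9

Molecular formula: C16H15FO3.
DoU = (2C + 2 + N − H − X) / 2, where X is the halogen count and O/S are ignored.
    = (2·16 + 2 + 0 − 15 − 1) / 2 = 18 / 2 = 9.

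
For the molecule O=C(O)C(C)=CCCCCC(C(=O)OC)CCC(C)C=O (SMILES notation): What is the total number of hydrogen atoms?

Walk through each heavy atom and fill implicit hydrogens from standard valence (C 4, N 3, O 2, S 2, halogen 1):
  atom 1: O, bond orders sum to 2 (valence 2) → 0 H
  atom 2: C, bond orders sum to 4 (valence 4) → 0 H
  atom 3: O, bond orders sum to 1 (valence 2) → 1 H
  atom 4: C, bond orders sum to 4 (valence 4) → 0 H
  atom 5: C, bond orders sum to 1 (valence 4) → 3 H
  atom 6: C, bond orders sum to 3 (valence 4) → 1 H
  atom 7: C, bond orders sum to 2 (valence 4) → 2 H
  atom 8: C, bond orders sum to 2 (valence 4) → 2 H
  atom 9: C, bond orders sum to 2 (valence 4) → 2 H
  atom 10: C, bond orders sum to 2 (valence 4) → 2 H
  atom 11: C, bond orders sum to 3 (valence 4) → 1 H
  atom 12: C, bond orders sum to 4 (valence 4) → 0 H
  atom 13: O, bond orders sum to 2 (valence 2) → 0 H
  atom 14: O, bond orders sum to 2 (valence 2) → 0 H
  atom 15: C, bond orders sum to 1 (valence 4) → 3 H
  atom 16: C, bond orders sum to 2 (valence 4) → 2 H
  atom 17: C, bond orders sum to 2 (valence 4) → 2 H
  atom 18: C, bond orders sum to 3 (valence 4) → 1 H
  atom 19: C, bond orders sum to 1 (valence 4) → 3 H
  atom 20: C, bond orders sum to 3 (valence 4) → 1 H
  atom 21: O, bond orders sum to 2 (valence 2) → 0 H
Total hydrogens: 26.

26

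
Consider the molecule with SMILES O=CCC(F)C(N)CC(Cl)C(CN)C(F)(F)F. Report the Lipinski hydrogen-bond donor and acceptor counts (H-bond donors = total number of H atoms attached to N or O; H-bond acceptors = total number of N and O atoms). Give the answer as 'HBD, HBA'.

4, 3

Donors: find every N or O and count the H atoms it carries.
  atom 1 (O): bond orders sum to 2 → 0 H
  atom 7 (N): bond orders sum to 1 → 2 H
  atom 13 (N): bond orders sum to 1 → 2 H
Lipinski HBD = 4.
Acceptors: N atoms = 2, O atoms = 1 → HBA = 3.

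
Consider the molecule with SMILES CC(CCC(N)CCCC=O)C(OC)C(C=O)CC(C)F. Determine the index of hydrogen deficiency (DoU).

2

Degree of unsaturation = (number of rings) + (number of π bonds).
Ring closures in the SMILES: 0.
π bonds: 2 double bonds (each 1 DoU) → 2 DoU from unsaturation.
Total DoU = 0 + 2 = 2.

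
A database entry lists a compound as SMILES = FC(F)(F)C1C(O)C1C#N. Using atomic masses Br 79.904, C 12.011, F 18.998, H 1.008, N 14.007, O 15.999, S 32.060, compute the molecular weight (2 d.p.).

First, the molecular formula is C5H4F3NO (counting implicit H from valence).
  C: 5 × 12.011 = 60.055
  F: 3 × 18.998 = 56.994
  H: 4 × 1.008 = 4.032
  N: 1 × 14.007 = 14.007
  O: 1 × 15.999 = 15.999
Sum: 5×12.011 + 3×18.998 + 4×1.008 + 1×14.007 + 1×15.999 = 151.087 → 151.09 g/mol.

151.09 g/mol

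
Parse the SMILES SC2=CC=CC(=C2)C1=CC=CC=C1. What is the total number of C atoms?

Count every carbon token in the SMILES (each C, including those in ring-closure positions and inside branches).
Carbon count: 12.

12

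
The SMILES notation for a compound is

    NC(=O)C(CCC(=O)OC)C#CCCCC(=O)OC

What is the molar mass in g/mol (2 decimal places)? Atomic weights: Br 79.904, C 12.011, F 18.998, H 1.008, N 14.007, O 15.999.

269.30 g/mol

First, the molecular formula is C13H19NO5 (counting implicit H from valence).
  C: 13 × 12.011 = 156.143
  H: 19 × 1.008 = 19.152
  N: 1 × 14.007 = 14.007
  O: 5 × 15.999 = 79.995
Sum: 13×12.011 + 19×1.008 + 1×14.007 + 5×15.999 = 269.297 → 269.30 g/mol.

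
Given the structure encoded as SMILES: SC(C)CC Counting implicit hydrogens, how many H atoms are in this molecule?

10

Walk through each heavy atom and fill implicit hydrogens from standard valence (C 4, N 3, O 2, S 2, halogen 1):
  atom 1: S, bond orders sum to 1 (valence 2) → 1 H
  atom 2: C, bond orders sum to 3 (valence 4) → 1 H
  atom 3: C, bond orders sum to 1 (valence 4) → 3 H
  atom 4: C, bond orders sum to 2 (valence 4) → 2 H
  atom 5: C, bond orders sum to 1 (valence 4) → 3 H
Total hydrogens: 10.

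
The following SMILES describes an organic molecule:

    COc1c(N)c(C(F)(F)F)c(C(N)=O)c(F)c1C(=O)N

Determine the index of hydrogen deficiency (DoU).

Molecular formula: C10H9F4N3O3.
DoU = (2C + 2 + N − H − X) / 2, where X is the halogen count and O/S are ignored.
    = (2·10 + 2 + 3 − 9 − 4) / 2 = 12 / 2 = 6.

6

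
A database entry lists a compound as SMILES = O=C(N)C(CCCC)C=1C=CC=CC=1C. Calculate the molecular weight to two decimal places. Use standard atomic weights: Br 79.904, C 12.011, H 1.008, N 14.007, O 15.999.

First, the molecular formula is C13H19NO (counting implicit H from valence).
  C: 13 × 12.011 = 156.143
  H: 19 × 1.008 = 19.152
  N: 1 × 14.007 = 14.007
  O: 1 × 15.999 = 15.999
Sum: 13×12.011 + 19×1.008 + 1×14.007 + 1×15.999 = 205.301 → 205.30 g/mol.

205.30 g/mol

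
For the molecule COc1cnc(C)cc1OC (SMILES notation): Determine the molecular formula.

Walk through each heavy atom and fill implicit hydrogens from standard valence (C 4, N 3, O 2, S 2, halogen 1); for lowercase aromatic atoms, an aromatic c carries 1 H when it has two neighbours and 0 H with three, and aromatic n carries 0 H:
  atom 1: C, bond orders sum to 1 (valence 4) → 3 H
  atom 2: O, bond orders sum to 2 (valence 2) → 0 H
  atom 3: aromatic c, 3 neighbours → 0 H
  atom 4: aromatic c, 2 neighbours → 1 H
  atom 5: aromatic n, 2 neighbours → 0 H
  atom 6: aromatic c, 3 neighbours → 0 H
  atom 7: C, bond orders sum to 1 (valence 4) → 3 H
  atom 8: aromatic c, 2 neighbours → 1 H
  atom 9: aromatic c, 3 neighbours → 0 H
  atom 10: O, bond orders sum to 2 (valence 2) → 0 H
  atom 11: C, bond orders sum to 1 (valence 4) → 3 H
Totals → C:8, H:11, N:1, O:2.
In Hill order: C8H11NO2.

C8H11NO2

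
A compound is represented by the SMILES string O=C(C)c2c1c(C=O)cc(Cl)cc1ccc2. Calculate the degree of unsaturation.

9

Molecular formula: C13H9ClO2.
DoU = (2C + 2 + N − H − X) / 2, where X is the halogen count and O/S are ignored.
    = (2·13 + 2 + 0 − 9 − 1) / 2 = 18 / 2 = 9.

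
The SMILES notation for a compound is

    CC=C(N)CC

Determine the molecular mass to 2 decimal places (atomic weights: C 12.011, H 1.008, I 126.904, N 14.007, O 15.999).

First, the molecular formula is C5H11N (counting implicit H from valence).
  C: 5 × 12.011 = 60.055
  H: 11 × 1.008 = 11.088
  N: 1 × 14.007 = 14.007
Sum: 5×12.011 + 11×1.008 + 1×14.007 = 85.150 → 85.15 g/mol.

85.15 g/mol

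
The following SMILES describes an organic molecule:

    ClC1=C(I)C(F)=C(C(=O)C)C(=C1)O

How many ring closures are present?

In SMILES, each pair of matching ring-closure digits denotes one ring-closing bond; the number of such bonds equals the number of independent rings.
Ring-closure bonds here: 1.

1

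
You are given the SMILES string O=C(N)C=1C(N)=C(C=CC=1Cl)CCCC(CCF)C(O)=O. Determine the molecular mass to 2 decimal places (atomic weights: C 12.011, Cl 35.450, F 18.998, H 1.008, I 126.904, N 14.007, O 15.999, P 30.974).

316.76 g/mol

First, the molecular formula is C14H18ClFN2O3 (counting implicit H from valence).
  C: 14 × 12.011 = 168.154
  Cl: 1 × 35.450 = 35.450
  F: 1 × 18.998 = 18.998
  H: 18 × 1.008 = 18.144
  N: 2 × 14.007 = 28.014
  O: 3 × 15.999 = 47.997
Sum: 14×12.011 + 1×35.450 + 1×18.998 + 18×1.008 + 2×14.007 + 3×15.999 = 316.757 → 316.76 g/mol.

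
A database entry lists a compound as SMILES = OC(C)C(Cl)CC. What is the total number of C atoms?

Count every carbon token in the SMILES (each C, including those in ring-closure positions and inside branches).
Carbon count: 5.

5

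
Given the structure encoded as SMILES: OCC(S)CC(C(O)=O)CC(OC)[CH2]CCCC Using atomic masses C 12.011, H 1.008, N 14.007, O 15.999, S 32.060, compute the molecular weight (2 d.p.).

First, the molecular formula is C13H26O4S (counting implicit H from valence).
  C: 13 × 12.011 = 156.143
  H: 26 × 1.008 = 26.208
  O: 4 × 15.999 = 63.996
  S: 1 × 32.060 = 32.060
Sum: 13×12.011 + 26×1.008 + 4×15.999 + 1×32.060 = 278.407 → 278.41 g/mol.

278.41 g/mol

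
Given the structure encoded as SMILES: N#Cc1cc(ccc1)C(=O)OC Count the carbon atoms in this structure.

Count every carbon token in the SMILES (each C, including those in ring-closure positions and inside branches).
Carbon count: 9.

9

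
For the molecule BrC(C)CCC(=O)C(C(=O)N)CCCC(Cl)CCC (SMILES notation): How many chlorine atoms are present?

Scan the SMILES for Cl atoms (remember two-letter symbols like Cl and Br are single atoms).
Chlorine count: 1.

1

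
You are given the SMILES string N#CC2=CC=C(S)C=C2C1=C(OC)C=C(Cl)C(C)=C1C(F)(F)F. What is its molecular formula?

Walk through each heavy atom and fill implicit hydrogens from standard valence (C 4, N 3, O 2, S 2, halogen 1):
  atom 1: N, bond orders sum to 3 (valence 3) → 0 H
  atom 2: C, bond orders sum to 4 (valence 4) → 0 H
  atom 3: C, bond orders sum to 4 (valence 4) → 0 H
  atom 4: C, bond orders sum to 3 (valence 4) → 1 H
  atom 5: C, bond orders sum to 3 (valence 4) → 1 H
  atom 6: C, bond orders sum to 4 (valence 4) → 0 H
  atom 7: S, bond orders sum to 1 (valence 2) → 1 H
  atom 8: C, bond orders sum to 3 (valence 4) → 1 H
  atom 9: C, bond orders sum to 4 (valence 4) → 0 H
  atom 10: C, bond orders sum to 4 (valence 4) → 0 H
  atom 11: C, bond orders sum to 4 (valence 4) → 0 H
  atom 12: O, bond orders sum to 2 (valence 2) → 0 H
  atom 13: C, bond orders sum to 1 (valence 4) → 3 H
  atom 14: C, bond orders sum to 3 (valence 4) → 1 H
  atom 15: C, bond orders sum to 4 (valence 4) → 0 H
  atom 16: Cl (halogen, monovalent) → 0 H
  atom 17: C, bond orders sum to 4 (valence 4) → 0 H
  atom 18: C, bond orders sum to 1 (valence 4) → 3 H
  atom 19: C, bond orders sum to 4 (valence 4) → 0 H
  atom 20: C, bond orders sum to 4 (valence 4) → 0 H
  atom 21: F (halogen, monovalent) → 0 H
  atom 22: F (halogen, monovalent) → 0 H
  atom 23: F (halogen, monovalent) → 0 H
Totals → C:16, H:11, Cl:1, F:3, N:1, O:1, S:1.

C16H11ClF3NOS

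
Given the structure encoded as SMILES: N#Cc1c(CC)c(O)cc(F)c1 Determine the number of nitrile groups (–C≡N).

1

The nitrile motif appears at heavy-atom position 2 in the SMILES.
Other groups present: 1 hydroxyl.
Nitrile count: 1.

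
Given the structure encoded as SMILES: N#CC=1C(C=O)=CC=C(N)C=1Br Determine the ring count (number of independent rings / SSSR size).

In SMILES, each pair of matching ring-closure digits denotes one ring-closing bond; the number of such bonds equals the number of independent rings.
Ring-closure bonds here: 1.

1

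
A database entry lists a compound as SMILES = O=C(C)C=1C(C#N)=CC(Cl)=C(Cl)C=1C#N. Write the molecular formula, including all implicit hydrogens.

C10H4Cl2N2O

Walk through each heavy atom and fill implicit hydrogens from standard valence (C 4, N 3, O 2, S 2, halogen 1):
  atom 1: O, bond orders sum to 2 (valence 2) → 0 H
  atom 2: C, bond orders sum to 4 (valence 4) → 0 H
  atom 3: C, bond orders sum to 1 (valence 4) → 3 H
  atom 4: C, bond orders sum to 4 (valence 4) → 0 H
  atom 5: C, bond orders sum to 4 (valence 4) → 0 H
  atom 6: C, bond orders sum to 4 (valence 4) → 0 H
  atom 7: N, bond orders sum to 3 (valence 3) → 0 H
  atom 8: C, bond orders sum to 3 (valence 4) → 1 H
  atom 9: C, bond orders sum to 4 (valence 4) → 0 H
  atom 10: Cl (halogen, monovalent) → 0 H
  atom 11: C, bond orders sum to 4 (valence 4) → 0 H
  atom 12: Cl (halogen, monovalent) → 0 H
  atom 13: C, bond orders sum to 4 (valence 4) → 0 H
  atom 14: C, bond orders sum to 4 (valence 4) → 0 H
  atom 15: N, bond orders sum to 3 (valence 3) → 0 H
Totals → C:10, H:4, Cl:2, N:2, O:1.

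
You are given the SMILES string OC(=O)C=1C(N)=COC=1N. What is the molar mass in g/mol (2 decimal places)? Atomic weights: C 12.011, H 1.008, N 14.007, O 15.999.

First, the molecular formula is C5H6N2O3 (counting implicit H from valence).
  C: 5 × 12.011 = 60.055
  H: 6 × 1.008 = 6.048
  N: 2 × 14.007 = 28.014
  O: 3 × 15.999 = 47.997
Sum: 5×12.011 + 6×1.008 + 2×14.007 + 3×15.999 = 142.114 → 142.11 g/mol.

142.11 g/mol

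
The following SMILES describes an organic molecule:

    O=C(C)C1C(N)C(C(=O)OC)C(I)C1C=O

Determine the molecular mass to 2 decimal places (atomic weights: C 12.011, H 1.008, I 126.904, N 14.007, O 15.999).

339.13 g/mol

First, the molecular formula is C10H14INO4 (counting implicit H from valence).
  C: 10 × 12.011 = 120.110
  H: 14 × 1.008 = 14.112
  I: 1 × 126.904 = 126.904
  N: 1 × 14.007 = 14.007
  O: 4 × 15.999 = 63.996
Sum: 10×12.011 + 14×1.008 + 1×126.904 + 1×14.007 + 4×15.999 = 339.129 → 339.13 g/mol.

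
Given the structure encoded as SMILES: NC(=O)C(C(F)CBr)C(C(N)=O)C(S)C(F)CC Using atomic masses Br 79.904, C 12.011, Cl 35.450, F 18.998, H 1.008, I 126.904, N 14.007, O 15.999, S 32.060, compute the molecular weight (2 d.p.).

347.22 g/mol

First, the molecular formula is C10H17BrF2N2O2S (counting implicit H from valence).
  Br: 1 × 79.904 = 79.904
  C: 10 × 12.011 = 120.110
  F: 2 × 18.998 = 37.996
  H: 17 × 1.008 = 17.136
  N: 2 × 14.007 = 28.014
  O: 2 × 15.999 = 31.998
  S: 1 × 32.060 = 32.060
Sum: 1×79.904 + 10×12.011 + 2×18.998 + 17×1.008 + 2×14.007 + 2×15.999 + 1×32.060 = 347.218 → 347.22 g/mol.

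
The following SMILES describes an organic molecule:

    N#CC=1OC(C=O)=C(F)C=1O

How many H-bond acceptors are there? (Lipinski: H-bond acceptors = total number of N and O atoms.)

4

N atoms: 1; O atoms: 3.
Lipinski HBA = 1 + 3 = 4.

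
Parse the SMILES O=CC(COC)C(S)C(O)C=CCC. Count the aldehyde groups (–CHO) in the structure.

The aldehyde motif appears at heavy-atom position 2 in the SMILES.
Other groups present: 1 alkene, 1 ether, 1 hydroxyl, 1 thiol.
Aldehyde count: 1.

1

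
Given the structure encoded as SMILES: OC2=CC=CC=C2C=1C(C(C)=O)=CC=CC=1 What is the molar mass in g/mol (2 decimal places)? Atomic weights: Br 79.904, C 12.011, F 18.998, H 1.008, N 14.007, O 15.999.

212.25 g/mol

First, the molecular formula is C14H12O2 (counting implicit H from valence).
  C: 14 × 12.011 = 168.154
  H: 12 × 1.008 = 12.096
  O: 2 × 15.999 = 31.998
Sum: 14×12.011 + 12×1.008 + 2×15.999 = 212.248 → 212.25 g/mol.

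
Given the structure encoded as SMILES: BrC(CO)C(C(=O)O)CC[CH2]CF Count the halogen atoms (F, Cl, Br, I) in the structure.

Halogen atoms appear at heavy-atom positions 1, 13 (1×Br, 1×F).
Other groups present: 1 carboxylic acid, 1 hydroxyl.
Halogen count: 2.

2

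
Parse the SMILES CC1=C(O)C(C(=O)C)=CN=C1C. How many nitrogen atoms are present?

Scan the SMILES for N atoms (remember two-letter symbols like Cl and Br are single atoms).
Nitrogen count: 1.

1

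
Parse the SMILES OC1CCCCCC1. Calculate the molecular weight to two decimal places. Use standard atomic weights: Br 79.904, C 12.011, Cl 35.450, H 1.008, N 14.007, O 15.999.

114.19 g/mol

First, the molecular formula is C7H14O (counting implicit H from valence).
  C: 7 × 12.011 = 84.077
  H: 14 × 1.008 = 14.112
  O: 1 × 15.999 = 15.999
Sum: 7×12.011 + 14×1.008 + 1×15.999 = 114.188 → 114.19 g/mol.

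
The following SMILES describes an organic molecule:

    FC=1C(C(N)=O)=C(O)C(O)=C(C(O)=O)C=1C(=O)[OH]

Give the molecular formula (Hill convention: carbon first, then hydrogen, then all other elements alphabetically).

C9H6FNO7

Walk through each heavy atom and fill implicit hydrogens from standard valence (C 4, N 3, O 2, S 2, halogen 1):
  atom 1: F (halogen, monovalent) → 0 H
  atom 2: C, bond orders sum to 4 (valence 4) → 0 H
  atom 3: C, bond orders sum to 4 (valence 4) → 0 H
  atom 4: C, bond orders sum to 4 (valence 4) → 0 H
  atom 5: N, bond orders sum to 1 (valence 3) → 2 H
  atom 6: O, bond orders sum to 2 (valence 2) → 0 H
  atom 7: C, bond orders sum to 4 (valence 4) → 0 H
  atom 8: O, bond orders sum to 1 (valence 2) → 1 H
  atom 9: C, bond orders sum to 4 (valence 4) → 0 H
  atom 10: O, bond orders sum to 1 (valence 2) → 1 H
  atom 11: C, bond orders sum to 4 (valence 4) → 0 H
  atom 12: C, bond orders sum to 4 (valence 4) → 0 H
  atom 13: O, bond orders sum to 1 (valence 2) → 1 H
  atom 14: O, bond orders sum to 2 (valence 2) → 0 H
  atom 15: C, bond orders sum to 4 (valence 4) → 0 H
  atom 16: C, bond orders sum to 4 (valence 4) → 0 H
  atom 17: O, bond orders sum to 2 (valence 2) → 0 H
  atom 18: O with explicit H count 1
Totals → C:9, H:6, F:1, N:1, O:7.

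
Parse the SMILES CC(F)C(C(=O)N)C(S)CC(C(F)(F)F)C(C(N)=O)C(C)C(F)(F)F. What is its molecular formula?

Walk through each heavy atom and fill implicit hydrogens from standard valence (C 4, N 3, O 2, S 2, halogen 1):
  atom 1: C, bond orders sum to 1 (valence 4) → 3 H
  atom 2: C, bond orders sum to 3 (valence 4) → 1 H
  atom 3: F (halogen, monovalent) → 0 H
  atom 4: C, bond orders sum to 3 (valence 4) → 1 H
  atom 5: C, bond orders sum to 4 (valence 4) → 0 H
  atom 6: O, bond orders sum to 2 (valence 2) → 0 H
  atom 7: N, bond orders sum to 1 (valence 3) → 2 H
  atom 8: C, bond orders sum to 3 (valence 4) → 1 H
  atom 9: S, bond orders sum to 1 (valence 2) → 1 H
  atom 10: C, bond orders sum to 2 (valence 4) → 2 H
  atom 11: C, bond orders sum to 3 (valence 4) → 1 H
  atom 12: C, bond orders sum to 4 (valence 4) → 0 H
  atom 13: F (halogen, monovalent) → 0 H
  atom 14: F (halogen, monovalent) → 0 H
  atom 15: F (halogen, monovalent) → 0 H
  atom 16: C, bond orders sum to 3 (valence 4) → 1 H
  atom 17: C, bond orders sum to 4 (valence 4) → 0 H
  atom 18: N, bond orders sum to 1 (valence 3) → 2 H
  atom 19: O, bond orders sum to 2 (valence 2) → 0 H
  atom 20: C, bond orders sum to 3 (valence 4) → 1 H
  atom 21: C, bond orders sum to 1 (valence 4) → 3 H
  atom 22: C, bond orders sum to 4 (valence 4) → 0 H
  atom 23: F (halogen, monovalent) → 0 H
  atom 24: F (halogen, monovalent) → 0 H
  atom 25: F (halogen, monovalent) → 0 H
Totals → C:13, H:19, F:7, N:2, O:2, S:1.

C13H19F7N2O2S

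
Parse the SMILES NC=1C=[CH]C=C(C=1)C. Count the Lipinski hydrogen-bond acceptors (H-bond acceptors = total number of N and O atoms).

1

N atoms: 1; O atoms: 0.
Lipinski HBA = 1 + 0 = 1.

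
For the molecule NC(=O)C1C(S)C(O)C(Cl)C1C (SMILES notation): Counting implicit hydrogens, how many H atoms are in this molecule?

12

Walk through each heavy atom and fill implicit hydrogens from standard valence (C 4, N 3, O 2, S 2, halogen 1):
  atom 1: N, bond orders sum to 1 (valence 3) → 2 H
  atom 2: C, bond orders sum to 4 (valence 4) → 0 H
  atom 3: O, bond orders sum to 2 (valence 2) → 0 H
  atom 4: C, bond orders sum to 3 (valence 4) → 1 H
  atom 5: C, bond orders sum to 3 (valence 4) → 1 H
  atom 6: S, bond orders sum to 1 (valence 2) → 1 H
  atom 7: C, bond orders sum to 3 (valence 4) → 1 H
  atom 8: O, bond orders sum to 1 (valence 2) → 1 H
  atom 9: C, bond orders sum to 3 (valence 4) → 1 H
  atom 10: Cl (halogen, monovalent) → 0 H
  atom 11: C, bond orders sum to 3 (valence 4) → 1 H
  atom 12: C, bond orders sum to 1 (valence 4) → 3 H
Total hydrogens: 12.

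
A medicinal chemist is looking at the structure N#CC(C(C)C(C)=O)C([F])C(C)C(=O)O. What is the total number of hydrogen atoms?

14

Walk through each heavy atom and fill implicit hydrogens from standard valence (C 4, N 3, O 2, S 2, halogen 1):
  atom 1: N, bond orders sum to 3 (valence 3) → 0 H
  atom 2: C, bond orders sum to 4 (valence 4) → 0 H
  atom 3: C, bond orders sum to 3 (valence 4) → 1 H
  atom 4: C, bond orders sum to 3 (valence 4) → 1 H
  atom 5: C, bond orders sum to 1 (valence 4) → 3 H
  atom 6: C, bond orders sum to 4 (valence 4) → 0 H
  atom 7: C, bond orders sum to 1 (valence 4) → 3 H
  atom 8: O, bond orders sum to 2 (valence 2) → 0 H
  atom 9: C, bond orders sum to 3 (valence 4) → 1 H
  atom 10: F with explicit H count 0
  atom 11: C, bond orders sum to 3 (valence 4) → 1 H
  atom 12: C, bond orders sum to 1 (valence 4) → 3 H
  atom 13: C, bond orders sum to 4 (valence 4) → 0 H
  atom 14: O, bond orders sum to 2 (valence 2) → 0 H
  atom 15: O, bond orders sum to 1 (valence 2) → 1 H
Total hydrogens: 14.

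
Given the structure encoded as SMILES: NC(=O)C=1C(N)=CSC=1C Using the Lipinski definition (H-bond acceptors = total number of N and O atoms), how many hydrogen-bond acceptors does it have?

N atoms: 2; O atoms: 1.
Lipinski HBA = 2 + 1 = 3.

3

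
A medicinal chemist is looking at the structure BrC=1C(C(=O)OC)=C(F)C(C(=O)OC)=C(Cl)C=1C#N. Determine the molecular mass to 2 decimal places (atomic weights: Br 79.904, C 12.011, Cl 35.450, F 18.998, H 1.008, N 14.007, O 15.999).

350.52 g/mol

First, the molecular formula is C11H6BrClFNO4 (counting implicit H from valence).
  Br: 1 × 79.904 = 79.904
  C: 11 × 12.011 = 132.121
  Cl: 1 × 35.450 = 35.450
  F: 1 × 18.998 = 18.998
  H: 6 × 1.008 = 6.048
  N: 1 × 14.007 = 14.007
  O: 4 × 15.999 = 63.996
Sum: 1×79.904 + 11×12.011 + 1×35.450 + 1×18.998 + 6×1.008 + 1×14.007 + 4×15.999 = 350.524 → 350.52 g/mol.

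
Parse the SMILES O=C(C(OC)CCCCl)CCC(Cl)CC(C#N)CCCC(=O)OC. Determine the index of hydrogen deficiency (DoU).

4

Molecular formula: C17H27Cl2NO4.
DoU = (2C + 2 + N − H − X) / 2, where X is the halogen count and O/S are ignored.
    = (2·17 + 2 + 1 − 27 − 2) / 2 = 8 / 2 = 4.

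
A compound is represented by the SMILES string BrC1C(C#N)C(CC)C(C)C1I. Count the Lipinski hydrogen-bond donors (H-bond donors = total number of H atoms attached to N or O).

Donors: find every N or O and count the H atoms it carries.
  atom 5 (N): bond orders sum to 3 → 0 H
Lipinski HBD = 0.

0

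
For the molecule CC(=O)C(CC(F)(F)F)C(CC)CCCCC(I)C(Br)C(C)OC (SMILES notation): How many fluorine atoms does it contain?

3

Scan the SMILES for F atoms (remember two-letter symbols like Cl and Br are single atoms).
Fluorine count: 3.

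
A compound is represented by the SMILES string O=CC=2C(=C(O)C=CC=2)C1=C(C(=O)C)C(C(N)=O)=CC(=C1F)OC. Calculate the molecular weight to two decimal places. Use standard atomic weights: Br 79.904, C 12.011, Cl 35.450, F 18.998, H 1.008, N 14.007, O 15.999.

First, the molecular formula is C17H14FNO5 (counting implicit H from valence).
  C: 17 × 12.011 = 204.187
  F: 1 × 18.998 = 18.998
  H: 14 × 1.008 = 14.112
  N: 1 × 14.007 = 14.007
  O: 5 × 15.999 = 79.995
Sum: 17×12.011 + 1×18.998 + 14×1.008 + 1×14.007 + 5×15.999 = 331.299 → 331.30 g/mol.

331.30 g/mol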